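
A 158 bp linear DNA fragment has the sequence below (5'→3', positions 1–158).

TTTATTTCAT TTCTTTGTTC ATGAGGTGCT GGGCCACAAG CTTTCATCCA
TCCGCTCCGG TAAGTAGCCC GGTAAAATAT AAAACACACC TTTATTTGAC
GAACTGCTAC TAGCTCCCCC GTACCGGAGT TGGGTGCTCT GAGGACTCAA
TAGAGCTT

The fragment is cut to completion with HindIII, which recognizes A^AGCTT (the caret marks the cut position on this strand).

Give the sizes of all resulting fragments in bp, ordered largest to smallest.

120, 38 bp

The HindIII site (AAGCTT) starts at position 38.
HindIII cuts after the first base of each site, so after position 38.
Linear molecule, 1 cut → 2 fragments:
  1–38 → 38 bp
  39–158 → 120 bp
Sorted largest to smallest: 120, 38 bp.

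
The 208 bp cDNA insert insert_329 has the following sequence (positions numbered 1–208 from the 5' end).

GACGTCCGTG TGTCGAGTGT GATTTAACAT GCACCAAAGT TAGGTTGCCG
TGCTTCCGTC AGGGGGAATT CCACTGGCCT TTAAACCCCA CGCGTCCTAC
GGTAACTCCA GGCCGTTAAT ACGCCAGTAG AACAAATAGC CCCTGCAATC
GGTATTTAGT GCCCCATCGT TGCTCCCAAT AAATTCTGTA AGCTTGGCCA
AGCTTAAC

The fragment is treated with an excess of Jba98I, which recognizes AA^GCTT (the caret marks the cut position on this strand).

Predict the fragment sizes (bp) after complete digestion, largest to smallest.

191, 10, 7 bp

Jba98I sites (AAGCTT) start at positions 190, 200.
Jba98I cuts after base 2 of each site, so after positions 191, 201.
Linear molecule, 2 cuts → 3 fragments:
  1–191 → 191 bp
  192–201 → 10 bp
  202–208 → 7 bp
Sorted largest to smallest: 191, 10, 7 bp.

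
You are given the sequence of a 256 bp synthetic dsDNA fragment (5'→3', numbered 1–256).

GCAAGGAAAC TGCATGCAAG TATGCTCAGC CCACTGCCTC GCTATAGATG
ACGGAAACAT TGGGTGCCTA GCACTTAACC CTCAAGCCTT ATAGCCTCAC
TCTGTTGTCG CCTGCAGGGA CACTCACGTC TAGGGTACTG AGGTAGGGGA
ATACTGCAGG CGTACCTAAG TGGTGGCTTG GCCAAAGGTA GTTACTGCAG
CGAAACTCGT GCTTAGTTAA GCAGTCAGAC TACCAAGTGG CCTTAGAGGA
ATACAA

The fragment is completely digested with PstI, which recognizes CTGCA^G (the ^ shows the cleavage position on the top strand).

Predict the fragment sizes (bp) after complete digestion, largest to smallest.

116, 57, 42, 41 bp

PstI sites (CTGCAG) start at positions 112, 154, 195.
PstI cuts after base 5 of each site (before the last base), so after positions 116, 158, 199.
Linear molecule, 3 cuts → 4 fragments:
  1–116 → 116 bp
  117–158 → 42 bp
  159–199 → 41 bp
  200–256 → 57 bp
Sorted largest to smallest: 116, 57, 42, 41 bp.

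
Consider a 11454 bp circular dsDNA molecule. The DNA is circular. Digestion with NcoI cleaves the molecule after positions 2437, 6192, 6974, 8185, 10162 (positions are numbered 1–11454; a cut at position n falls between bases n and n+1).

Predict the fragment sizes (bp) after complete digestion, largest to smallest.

3755, 3729, 1977, 1211, 782 bp

Circular molecule, 5 cuts → 5 fragments:
  6192 − 2437 = 3755 bp
  6974 − 6192 = 782 bp
  8185 − 6974 = 1211 bp
  10162 − 8185 = 1977 bp
  wrap: 11454 − 10162 + 2437 = 3729 bp
Sorted largest to smallest: 3755, 3729, 1977, 1211, 782 bp.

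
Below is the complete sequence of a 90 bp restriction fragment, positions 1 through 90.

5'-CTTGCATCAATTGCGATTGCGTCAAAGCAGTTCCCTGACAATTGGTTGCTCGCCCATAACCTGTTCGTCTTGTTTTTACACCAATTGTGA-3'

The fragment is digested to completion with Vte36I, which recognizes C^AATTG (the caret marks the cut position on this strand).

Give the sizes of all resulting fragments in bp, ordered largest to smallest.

Vte36I sites (CAATTG) start at positions 8, 39, 82.
Vte36I cuts after the first base of each site, so after positions 8, 39, 82.
Linear molecule, 3 cuts → 4 fragments:
  1–8 → 8 bp
  9–39 → 31 bp
  40–82 → 43 bp
  83–90 → 8 bp
Sorted largest to smallest: 43, 31, 8, 8 bp.

43, 31, 8, 8 bp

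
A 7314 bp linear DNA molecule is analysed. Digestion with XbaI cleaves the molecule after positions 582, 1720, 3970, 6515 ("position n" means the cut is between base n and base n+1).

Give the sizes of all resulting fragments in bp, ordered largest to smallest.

Linear molecule, 4 cuts → 5 fragments:
  582 − 0 = 582 bp
  1720 − 582 = 1138 bp
  3970 − 1720 = 2250 bp
  6515 − 3970 = 2545 bp
  7314 − 6515 = 799 bp
Sorted largest to smallest: 2545, 2250, 1138, 799, 582 bp.

2545, 2250, 1138, 799, 582 bp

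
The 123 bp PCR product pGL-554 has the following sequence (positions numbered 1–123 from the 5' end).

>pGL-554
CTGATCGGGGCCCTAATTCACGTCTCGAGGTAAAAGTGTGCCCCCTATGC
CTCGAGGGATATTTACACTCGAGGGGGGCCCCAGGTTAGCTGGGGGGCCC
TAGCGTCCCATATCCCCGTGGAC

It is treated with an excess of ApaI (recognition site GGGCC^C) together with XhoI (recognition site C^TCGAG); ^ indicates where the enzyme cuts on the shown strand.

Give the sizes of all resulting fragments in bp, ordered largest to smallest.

27, 24, 19, 17, 12, 12, 12 bp

ApaI sites (GGGCCC) start at positions 8, 76, 95.
ApaI cuts after base 5 of each site (before the last base), so after positions 12, 80, 99.
XhoI sites (CTCGAG) start at positions 24, 51, 68.
XhoI cuts after the first base of each site, so after positions 24, 51, 68.
Combined cut positions: 12, 24, 51, 68, 80, 99.
Linear molecule, 6 cuts → 7 fragments:
  1–12 → 12 bp
  13–24 → 12 bp
  25–51 → 27 bp
  52–68 → 17 bp
  69–80 → 12 bp
  81–99 → 19 bp
  100–123 → 24 bp
Sorted largest to smallest: 27, 24, 19, 17, 12, 12, 12 bp.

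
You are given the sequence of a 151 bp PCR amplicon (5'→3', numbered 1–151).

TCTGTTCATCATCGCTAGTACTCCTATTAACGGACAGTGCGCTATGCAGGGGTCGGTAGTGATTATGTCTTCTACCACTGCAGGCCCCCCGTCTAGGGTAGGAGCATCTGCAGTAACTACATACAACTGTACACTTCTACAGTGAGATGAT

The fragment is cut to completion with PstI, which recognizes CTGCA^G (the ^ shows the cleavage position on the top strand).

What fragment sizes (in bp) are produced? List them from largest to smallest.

82, 39, 30 bp

PstI sites (CTGCAG) start at positions 78, 108.
PstI cuts after base 5 of each site (before the last base), so after positions 82, 112.
Linear molecule, 2 cuts → 3 fragments:
  1–82 → 82 bp
  83–112 → 30 bp
  113–151 → 39 bp
Sorted largest to smallest: 82, 39, 30 bp.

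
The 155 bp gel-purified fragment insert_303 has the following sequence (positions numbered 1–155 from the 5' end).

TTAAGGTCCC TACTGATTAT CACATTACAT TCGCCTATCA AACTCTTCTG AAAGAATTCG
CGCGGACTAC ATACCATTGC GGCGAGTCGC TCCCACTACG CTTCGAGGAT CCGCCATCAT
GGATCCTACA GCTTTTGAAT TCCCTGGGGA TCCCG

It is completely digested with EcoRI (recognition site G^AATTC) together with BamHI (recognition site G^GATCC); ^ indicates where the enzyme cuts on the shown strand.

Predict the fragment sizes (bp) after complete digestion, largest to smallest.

EcoRI sites (GAATTC) start at positions 54, 137.
EcoRI cuts after the first base of each site, so after positions 54, 137.
BamHI sites (GGATCC) start at positions 107, 121, 148.
BamHI cuts after the first base of each site, so after positions 107, 121, 148.
Combined cut positions: 54, 107, 121, 137, 148.
Linear molecule, 5 cuts → 6 fragments:
  1–54 → 54 bp
  55–107 → 53 bp
  108–121 → 14 bp
  122–137 → 16 bp
  138–148 → 11 bp
  149–155 → 7 bp
Sorted largest to smallest: 54, 53, 16, 14, 11, 7 bp.

54, 53, 16, 14, 11, 7 bp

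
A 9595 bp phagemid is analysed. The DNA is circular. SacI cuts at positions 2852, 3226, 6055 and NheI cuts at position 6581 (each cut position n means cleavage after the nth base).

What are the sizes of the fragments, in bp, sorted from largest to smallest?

5866, 2829, 526, 374 bp

Combined cut positions (sorted): 2852, 3226, 6055, 6581.
Circular molecule, 4 cuts → 4 fragments:
  3226 − 2852 = 374 bp
  6055 − 3226 = 2829 bp
  6581 − 6055 = 526 bp
  wrap: 9595 − 6581 + 2852 = 5866 bp
Sorted largest to smallest: 5866, 2829, 526, 374 bp.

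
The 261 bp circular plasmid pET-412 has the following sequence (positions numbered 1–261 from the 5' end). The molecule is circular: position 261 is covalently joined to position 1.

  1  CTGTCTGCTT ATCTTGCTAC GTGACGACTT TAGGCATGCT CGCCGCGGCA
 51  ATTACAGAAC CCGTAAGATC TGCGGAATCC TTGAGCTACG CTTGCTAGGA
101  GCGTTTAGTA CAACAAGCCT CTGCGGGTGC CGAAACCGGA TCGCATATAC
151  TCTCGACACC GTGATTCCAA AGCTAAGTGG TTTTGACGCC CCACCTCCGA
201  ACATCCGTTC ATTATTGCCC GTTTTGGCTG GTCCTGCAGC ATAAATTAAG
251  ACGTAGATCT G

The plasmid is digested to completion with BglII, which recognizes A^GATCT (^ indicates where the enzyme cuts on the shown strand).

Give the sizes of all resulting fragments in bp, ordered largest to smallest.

BglII sites (AGATCT) start at positions 66, 255.
BglII cuts after the first base of each site, so after positions 66, 255.
Circular molecule, 2 cuts → 2 fragments:
  67–255 → 189 bp
  256–261 then 1–66 → 6 + 66 = 72 bp
Sorted largest to smallest: 189, 72 bp.

189, 72 bp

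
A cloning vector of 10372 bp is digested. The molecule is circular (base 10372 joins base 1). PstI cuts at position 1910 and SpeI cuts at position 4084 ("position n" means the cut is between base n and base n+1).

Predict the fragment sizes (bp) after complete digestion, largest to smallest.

Combined cut positions (sorted): 1910, 4084.
Circular molecule, 2 cuts → 2 fragments:
  4084 − 1910 = 2174 bp
  wrap: 10372 − 4084 + 1910 = 8198 bp
Sorted largest to smallest: 8198, 2174 bp.

8198, 2174 bp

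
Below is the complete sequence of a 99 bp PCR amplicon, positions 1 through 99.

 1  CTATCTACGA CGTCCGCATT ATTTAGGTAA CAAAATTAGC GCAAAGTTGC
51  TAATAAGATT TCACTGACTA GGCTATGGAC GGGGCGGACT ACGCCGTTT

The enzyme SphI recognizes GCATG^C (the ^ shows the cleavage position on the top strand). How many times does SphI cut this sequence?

No occurrence of GCATGC is present in the sequence.
SphI does not cut: 0 sites.

0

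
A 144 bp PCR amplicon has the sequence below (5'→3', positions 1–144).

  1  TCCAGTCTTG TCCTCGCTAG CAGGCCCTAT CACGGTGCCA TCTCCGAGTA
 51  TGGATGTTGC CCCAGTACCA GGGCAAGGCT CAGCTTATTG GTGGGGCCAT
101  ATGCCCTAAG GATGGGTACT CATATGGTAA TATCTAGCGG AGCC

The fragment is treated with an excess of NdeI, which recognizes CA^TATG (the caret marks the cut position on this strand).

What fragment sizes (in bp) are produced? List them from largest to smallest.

NdeI sites (CATATG) start at positions 98, 121.
NdeI cuts after base 2 of each site, so after positions 99, 122.
Linear molecule, 2 cuts → 3 fragments:
  1–99 → 99 bp
  100–122 → 23 bp
  123–144 → 22 bp
Sorted largest to smallest: 99, 23, 22 bp.

99, 23, 22 bp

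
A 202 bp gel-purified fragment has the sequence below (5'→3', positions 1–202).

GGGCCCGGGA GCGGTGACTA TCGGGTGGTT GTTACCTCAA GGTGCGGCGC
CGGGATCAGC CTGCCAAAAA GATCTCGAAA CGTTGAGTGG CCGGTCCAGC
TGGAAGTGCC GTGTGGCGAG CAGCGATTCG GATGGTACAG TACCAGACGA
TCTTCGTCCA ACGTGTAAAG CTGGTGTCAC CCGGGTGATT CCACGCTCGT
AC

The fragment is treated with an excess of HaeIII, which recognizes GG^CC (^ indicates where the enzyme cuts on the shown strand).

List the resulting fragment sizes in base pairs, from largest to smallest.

HaeIII sites (GGCC) start at positions 2, 89.
HaeIII cuts after base 2 of each site, so after positions 3, 90.
Linear molecule, 2 cuts → 3 fragments:
  1–3 → 3 bp
  4–90 → 87 bp
  91–202 → 112 bp
Sorted largest to smallest: 112, 87, 3 bp.

112, 87, 3 bp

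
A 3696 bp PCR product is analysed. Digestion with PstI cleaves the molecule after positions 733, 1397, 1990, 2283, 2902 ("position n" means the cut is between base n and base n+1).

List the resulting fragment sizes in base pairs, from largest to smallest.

Linear molecule, 5 cuts → 6 fragments:
  733 − 0 = 733 bp
  1397 − 733 = 664 bp
  1990 − 1397 = 593 bp
  2283 − 1990 = 293 bp
  2902 − 2283 = 619 bp
  3696 − 2902 = 794 bp
Sorted largest to smallest: 794, 733, 664, 619, 593, 293 bp.

794, 733, 664, 619, 593, 293 bp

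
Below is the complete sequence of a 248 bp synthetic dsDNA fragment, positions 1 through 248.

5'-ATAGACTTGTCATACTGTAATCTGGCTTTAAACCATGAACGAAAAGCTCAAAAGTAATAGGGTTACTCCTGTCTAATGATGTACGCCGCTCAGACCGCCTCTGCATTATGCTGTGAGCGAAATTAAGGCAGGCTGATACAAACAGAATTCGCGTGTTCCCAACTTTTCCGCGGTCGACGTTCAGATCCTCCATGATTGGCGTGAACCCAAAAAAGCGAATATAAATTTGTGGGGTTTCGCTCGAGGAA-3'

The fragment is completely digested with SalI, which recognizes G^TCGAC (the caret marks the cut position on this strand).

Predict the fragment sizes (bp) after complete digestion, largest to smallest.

173, 75 bp

The SalI site (GTCGAC) starts at position 173.
SalI cuts after the first base of each site, so after position 173.
Linear molecule, 1 cut → 2 fragments:
  1–173 → 173 bp
  174–248 → 75 bp
Sorted largest to smallest: 173, 75 bp.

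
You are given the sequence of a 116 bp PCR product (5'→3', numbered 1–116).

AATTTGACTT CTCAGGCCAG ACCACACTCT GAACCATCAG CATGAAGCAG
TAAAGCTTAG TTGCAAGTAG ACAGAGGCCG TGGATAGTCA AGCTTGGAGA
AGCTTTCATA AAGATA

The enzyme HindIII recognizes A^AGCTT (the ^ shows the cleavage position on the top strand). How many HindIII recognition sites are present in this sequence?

AAGCTT occurs starting at positions 53, 90, 100.
HindIII cuts at 3 sites.

3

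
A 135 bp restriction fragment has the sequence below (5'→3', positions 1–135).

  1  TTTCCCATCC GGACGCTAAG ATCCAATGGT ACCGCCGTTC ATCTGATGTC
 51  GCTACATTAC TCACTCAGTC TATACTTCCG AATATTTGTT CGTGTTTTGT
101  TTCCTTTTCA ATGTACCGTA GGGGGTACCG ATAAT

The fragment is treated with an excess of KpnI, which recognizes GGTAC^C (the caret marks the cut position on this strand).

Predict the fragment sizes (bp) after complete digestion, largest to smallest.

96, 32, 7 bp

KpnI sites (GGTACC) start at positions 28, 124.
KpnI cuts after base 5 of each site (before the last base), so after positions 32, 128.
Linear molecule, 2 cuts → 3 fragments:
  1–32 → 32 bp
  33–128 → 96 bp
  129–135 → 7 bp
Sorted largest to smallest: 96, 32, 7 bp.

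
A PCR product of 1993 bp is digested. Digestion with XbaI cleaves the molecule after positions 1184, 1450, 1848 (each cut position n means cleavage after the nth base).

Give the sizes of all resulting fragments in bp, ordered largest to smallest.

Linear molecule, 3 cuts → 4 fragments:
  1184 − 0 = 1184 bp
  1450 − 1184 = 266 bp
  1848 − 1450 = 398 bp
  1993 − 1848 = 145 bp
Sorted largest to smallest: 1184, 398, 266, 145 bp.

1184, 398, 266, 145 bp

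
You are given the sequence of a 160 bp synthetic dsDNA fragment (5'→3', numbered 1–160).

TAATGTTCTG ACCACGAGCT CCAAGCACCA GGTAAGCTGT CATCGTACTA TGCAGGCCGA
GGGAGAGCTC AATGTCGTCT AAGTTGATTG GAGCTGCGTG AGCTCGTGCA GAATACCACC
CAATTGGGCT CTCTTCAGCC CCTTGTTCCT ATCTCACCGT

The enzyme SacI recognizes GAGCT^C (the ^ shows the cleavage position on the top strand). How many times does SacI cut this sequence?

GAGCTC occurs starting at positions 16, 65, 100.
SacI cuts at 3 sites.

3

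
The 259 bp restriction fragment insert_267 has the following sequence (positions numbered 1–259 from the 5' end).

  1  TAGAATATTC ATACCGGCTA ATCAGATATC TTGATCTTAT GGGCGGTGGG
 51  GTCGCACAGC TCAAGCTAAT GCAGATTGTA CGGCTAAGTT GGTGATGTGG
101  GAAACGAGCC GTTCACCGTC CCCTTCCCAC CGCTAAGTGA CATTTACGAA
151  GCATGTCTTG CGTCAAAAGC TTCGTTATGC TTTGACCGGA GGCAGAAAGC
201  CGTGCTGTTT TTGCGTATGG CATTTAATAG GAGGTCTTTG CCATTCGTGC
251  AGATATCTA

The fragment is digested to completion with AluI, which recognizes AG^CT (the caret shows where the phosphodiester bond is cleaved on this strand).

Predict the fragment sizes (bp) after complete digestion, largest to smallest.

AluI sites (AGCT) start at positions 58, 64, 168.
AluI cuts after base 2 of each site, so after positions 59, 65, 169.
Linear molecule, 3 cuts → 4 fragments:
  1–59 → 59 bp
  60–65 → 6 bp
  66–169 → 104 bp
  170–259 → 90 bp
Sorted largest to smallest: 104, 90, 59, 6 bp.

104, 90, 59, 6 bp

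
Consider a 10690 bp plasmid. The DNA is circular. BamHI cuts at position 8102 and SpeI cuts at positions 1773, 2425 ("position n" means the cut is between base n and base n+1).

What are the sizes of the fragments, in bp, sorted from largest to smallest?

5677, 4361, 652 bp

Combined cut positions (sorted): 1773, 2425, 8102.
Circular molecule, 3 cuts → 3 fragments:
  2425 − 1773 = 652 bp
  8102 − 2425 = 5677 bp
  wrap: 10690 − 8102 + 1773 = 4361 bp
Sorted largest to smallest: 5677, 4361, 652 bp.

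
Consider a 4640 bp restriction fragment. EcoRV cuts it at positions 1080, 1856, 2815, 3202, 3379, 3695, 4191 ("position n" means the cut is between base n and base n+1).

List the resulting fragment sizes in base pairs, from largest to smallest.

1080, 959, 776, 496, 449, 387, 316, 177 bp

Linear molecule, 7 cuts → 8 fragments:
  1080 − 0 = 1080 bp
  1856 − 1080 = 776 bp
  2815 − 1856 = 959 bp
  3202 − 2815 = 387 bp
  3379 − 3202 = 177 bp
  3695 − 3379 = 316 bp
  4191 − 3695 = 496 bp
  4640 − 4191 = 449 bp
Sorted largest to smallest: 1080, 959, 776, 496, 449, 387, 316, 177 bp.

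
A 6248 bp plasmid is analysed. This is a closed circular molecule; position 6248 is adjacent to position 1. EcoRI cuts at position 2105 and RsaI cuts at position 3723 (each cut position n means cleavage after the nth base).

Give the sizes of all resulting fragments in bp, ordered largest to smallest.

Combined cut positions (sorted): 2105, 3723.
Circular molecule, 2 cuts → 2 fragments:
  3723 − 2105 = 1618 bp
  wrap: 6248 − 3723 + 2105 = 4630 bp
Sorted largest to smallest: 4630, 1618 bp.

4630, 1618 bp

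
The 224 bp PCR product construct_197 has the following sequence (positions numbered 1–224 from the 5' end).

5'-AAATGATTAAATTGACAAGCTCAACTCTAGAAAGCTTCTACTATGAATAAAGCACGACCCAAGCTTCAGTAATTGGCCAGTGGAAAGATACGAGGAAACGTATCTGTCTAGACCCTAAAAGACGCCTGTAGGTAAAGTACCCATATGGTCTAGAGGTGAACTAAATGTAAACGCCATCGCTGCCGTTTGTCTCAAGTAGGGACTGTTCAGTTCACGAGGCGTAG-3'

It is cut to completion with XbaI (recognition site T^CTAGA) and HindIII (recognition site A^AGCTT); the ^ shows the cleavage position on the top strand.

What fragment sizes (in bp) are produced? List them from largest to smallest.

XbaI sites (TCTAGA) start at positions 26, 107, 149.
XbaI cuts after the first base of each site, so after positions 26, 107, 149.
HindIII sites (AAGCTT) start at positions 32, 61.
HindIII cuts after the first base of each site, so after positions 32, 61.
Combined cut positions: 26, 32, 61, 107, 149.
Linear molecule, 5 cuts → 6 fragments:
  1–26 → 26 bp
  27–32 → 6 bp
  33–61 → 29 bp
  62–107 → 46 bp
  108–149 → 42 bp
  150–224 → 75 bp
Sorted largest to smallest: 75, 46, 42, 29, 26, 6 bp.

75, 46, 42, 29, 26, 6 bp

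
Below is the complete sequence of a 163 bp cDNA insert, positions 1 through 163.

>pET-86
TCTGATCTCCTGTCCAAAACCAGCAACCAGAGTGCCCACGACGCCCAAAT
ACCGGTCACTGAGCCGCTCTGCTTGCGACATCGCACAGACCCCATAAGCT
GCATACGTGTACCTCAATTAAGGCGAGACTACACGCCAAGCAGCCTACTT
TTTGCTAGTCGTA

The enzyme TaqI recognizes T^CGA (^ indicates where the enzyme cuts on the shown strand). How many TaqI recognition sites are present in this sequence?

No occurrence of TCGA is present in the sequence.
TaqI does not cut: 0 sites.

0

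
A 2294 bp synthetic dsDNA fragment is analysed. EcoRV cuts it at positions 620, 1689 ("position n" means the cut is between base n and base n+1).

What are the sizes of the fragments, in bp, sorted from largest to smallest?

1069, 620, 605 bp

Linear molecule, 2 cuts → 3 fragments:
  620 − 0 = 620 bp
  1689 − 620 = 1069 bp
  2294 − 1689 = 605 bp
Sorted largest to smallest: 1069, 620, 605 bp.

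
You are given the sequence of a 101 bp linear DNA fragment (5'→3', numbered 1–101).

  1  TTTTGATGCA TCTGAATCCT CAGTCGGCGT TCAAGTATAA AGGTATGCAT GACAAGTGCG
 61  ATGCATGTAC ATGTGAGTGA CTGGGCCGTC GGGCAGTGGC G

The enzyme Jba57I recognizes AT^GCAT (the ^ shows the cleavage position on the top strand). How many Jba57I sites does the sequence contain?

ATGCAT occurs starting at positions 6, 45, 61.
Jba57I cuts at 3 sites.

3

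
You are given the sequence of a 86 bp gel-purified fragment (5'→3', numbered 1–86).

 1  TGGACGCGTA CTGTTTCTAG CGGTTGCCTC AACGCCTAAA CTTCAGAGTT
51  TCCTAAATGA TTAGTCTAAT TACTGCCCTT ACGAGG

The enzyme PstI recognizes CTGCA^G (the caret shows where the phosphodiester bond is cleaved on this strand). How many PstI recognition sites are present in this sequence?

No occurrence of CTGCAG is present in the sequence.
PstI does not cut: 0 sites.

0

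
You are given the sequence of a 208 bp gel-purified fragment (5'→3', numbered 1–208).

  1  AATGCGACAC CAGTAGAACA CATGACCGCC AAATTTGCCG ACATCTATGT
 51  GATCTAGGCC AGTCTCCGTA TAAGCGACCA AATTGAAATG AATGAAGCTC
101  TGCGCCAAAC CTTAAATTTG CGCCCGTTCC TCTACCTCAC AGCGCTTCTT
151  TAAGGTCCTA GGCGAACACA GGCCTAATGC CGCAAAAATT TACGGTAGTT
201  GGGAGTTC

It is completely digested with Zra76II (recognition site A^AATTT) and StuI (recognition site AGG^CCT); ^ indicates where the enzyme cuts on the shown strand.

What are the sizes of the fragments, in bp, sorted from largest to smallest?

Zra76II sites (AAATTT) start at positions 31, 114, 186.
Zra76II cuts after the first base of each site, so after positions 31, 114, 186.
The StuI site (AGGCCT) starts at position 170.
StuI cuts after base 3 of each site, so after position 172.
Combined cut positions: 31, 114, 172, 186.
Linear molecule, 4 cuts → 5 fragments:
  1–31 → 31 bp
  32–114 → 83 bp
  115–172 → 58 bp
  173–186 → 14 bp
  187–208 → 22 bp
Sorted largest to smallest: 83, 58, 31, 22, 14 bp.

83, 58, 31, 22, 14 bp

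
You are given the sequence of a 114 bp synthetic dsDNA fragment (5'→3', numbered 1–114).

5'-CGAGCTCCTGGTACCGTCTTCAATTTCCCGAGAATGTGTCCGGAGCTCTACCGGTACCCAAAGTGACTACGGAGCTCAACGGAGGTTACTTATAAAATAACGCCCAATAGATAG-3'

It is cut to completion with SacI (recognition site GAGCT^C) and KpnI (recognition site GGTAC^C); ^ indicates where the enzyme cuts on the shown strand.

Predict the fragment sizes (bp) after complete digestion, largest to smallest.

SacI sites (GAGCTC) start at positions 2, 43, 72.
SacI cuts after base 5 of each site (before the last base), so after positions 6, 47, 76.
KpnI sites (GGTACC) start at positions 10, 53.
KpnI cuts after base 5 of each site (before the last base), so after positions 14, 57.
Combined cut positions: 6, 14, 47, 57, 76.
Linear molecule, 5 cuts → 6 fragments:
  1–6 → 6 bp
  7–14 → 8 bp
  15–47 → 33 bp
  48–57 → 10 bp
  58–76 → 19 bp
  77–114 → 38 bp
Sorted largest to smallest: 38, 33, 19, 10, 8, 6 bp.

38, 33, 19, 10, 8, 6 bp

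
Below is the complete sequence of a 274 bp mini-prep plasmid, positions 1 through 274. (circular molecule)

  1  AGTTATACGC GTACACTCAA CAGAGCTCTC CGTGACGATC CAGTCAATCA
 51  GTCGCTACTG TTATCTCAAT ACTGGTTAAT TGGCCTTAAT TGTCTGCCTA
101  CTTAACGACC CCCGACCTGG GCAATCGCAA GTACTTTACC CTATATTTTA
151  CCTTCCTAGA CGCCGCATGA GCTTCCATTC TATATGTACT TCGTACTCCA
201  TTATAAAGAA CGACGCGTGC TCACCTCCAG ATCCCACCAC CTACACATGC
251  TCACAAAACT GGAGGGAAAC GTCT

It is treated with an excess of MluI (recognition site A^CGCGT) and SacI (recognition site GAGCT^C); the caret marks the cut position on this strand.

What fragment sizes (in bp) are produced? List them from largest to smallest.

MluI sites (ACGCGT) start at positions 7, 213.
MluI cuts after the first base of each site, so after positions 7, 213.
The SacI site (GAGCTC) starts at position 23.
SacI cuts after base 5 of each site (before the last base), so after position 27.
Combined cut positions: 7, 27, 213.
Circular molecule, 3 cuts → 3 fragments:
  8–27 → 20 bp
  28–213 → 186 bp
  214–274 then 1–7 → 61 + 7 = 68 bp
Sorted largest to smallest: 186, 68, 20 bp.

186, 68, 20 bp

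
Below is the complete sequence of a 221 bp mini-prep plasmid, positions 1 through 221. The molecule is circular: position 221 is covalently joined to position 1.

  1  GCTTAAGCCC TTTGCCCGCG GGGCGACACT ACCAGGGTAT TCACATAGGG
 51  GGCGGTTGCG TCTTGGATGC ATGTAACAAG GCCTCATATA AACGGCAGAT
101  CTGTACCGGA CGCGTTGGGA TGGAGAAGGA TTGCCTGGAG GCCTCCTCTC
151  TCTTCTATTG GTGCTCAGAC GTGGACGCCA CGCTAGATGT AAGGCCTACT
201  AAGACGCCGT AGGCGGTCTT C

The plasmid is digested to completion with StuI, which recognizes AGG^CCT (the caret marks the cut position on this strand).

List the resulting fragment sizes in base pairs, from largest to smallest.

108, 60, 53 bp

StuI sites (AGGCCT) start at positions 79, 139, 192.
StuI cuts after base 3 of each site, so after positions 81, 141, 194.
Circular molecule, 3 cuts → 3 fragments:
  82–141 → 60 bp
  142–194 → 53 bp
  195–221 then 1–81 → 27 + 81 = 108 bp
Sorted largest to smallest: 108, 60, 53 bp.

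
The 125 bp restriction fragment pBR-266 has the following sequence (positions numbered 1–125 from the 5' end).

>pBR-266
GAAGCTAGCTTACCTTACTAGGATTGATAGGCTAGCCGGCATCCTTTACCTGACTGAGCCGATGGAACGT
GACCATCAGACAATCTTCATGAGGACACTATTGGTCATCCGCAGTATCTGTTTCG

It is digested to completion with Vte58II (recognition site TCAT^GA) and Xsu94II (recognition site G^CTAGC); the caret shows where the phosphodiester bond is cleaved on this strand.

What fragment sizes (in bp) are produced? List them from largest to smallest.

59, 35, 27, 4 bp

The Vte58II site (TCATGA) starts at position 87.
Vte58II cuts after base 4 of each site, so after position 90.
Xsu94II sites (GCTAGC) start at positions 4, 31.
Xsu94II cuts after the first base of each site, so after positions 4, 31.
Combined cut positions: 4, 31, 90.
Linear molecule, 3 cuts → 4 fragments:
  1–4 → 4 bp
  5–31 → 27 bp
  32–90 → 59 bp
  91–125 → 35 bp
Sorted largest to smallest: 59, 35, 27, 4 bp.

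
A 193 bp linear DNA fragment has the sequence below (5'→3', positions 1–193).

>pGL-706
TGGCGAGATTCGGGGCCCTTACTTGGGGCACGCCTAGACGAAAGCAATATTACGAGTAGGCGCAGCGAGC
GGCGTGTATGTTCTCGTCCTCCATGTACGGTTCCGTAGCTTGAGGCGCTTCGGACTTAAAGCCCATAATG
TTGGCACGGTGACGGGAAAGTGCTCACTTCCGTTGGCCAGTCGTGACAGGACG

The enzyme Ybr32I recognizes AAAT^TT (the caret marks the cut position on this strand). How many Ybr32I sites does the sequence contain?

No occurrence of AAATTT is present in the sequence.
Ybr32I does not cut: 0 sites.

0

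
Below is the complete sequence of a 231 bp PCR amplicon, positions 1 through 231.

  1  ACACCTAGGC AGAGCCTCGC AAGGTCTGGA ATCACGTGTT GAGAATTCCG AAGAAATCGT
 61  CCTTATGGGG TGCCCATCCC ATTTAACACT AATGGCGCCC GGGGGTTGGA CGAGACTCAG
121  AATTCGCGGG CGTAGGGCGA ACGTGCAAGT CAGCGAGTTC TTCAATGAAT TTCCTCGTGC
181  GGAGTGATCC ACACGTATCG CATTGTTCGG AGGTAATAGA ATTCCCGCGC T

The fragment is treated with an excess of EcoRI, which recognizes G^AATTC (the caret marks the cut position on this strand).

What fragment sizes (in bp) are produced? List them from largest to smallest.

99, 77, 43, 12 bp

EcoRI sites (GAATTC) start at positions 43, 120, 219.
EcoRI cuts after the first base of each site, so after positions 43, 120, 219.
Linear molecule, 3 cuts → 4 fragments:
  1–43 → 43 bp
  44–120 → 77 bp
  121–219 → 99 bp
  220–231 → 12 bp
Sorted largest to smallest: 99, 77, 43, 12 bp.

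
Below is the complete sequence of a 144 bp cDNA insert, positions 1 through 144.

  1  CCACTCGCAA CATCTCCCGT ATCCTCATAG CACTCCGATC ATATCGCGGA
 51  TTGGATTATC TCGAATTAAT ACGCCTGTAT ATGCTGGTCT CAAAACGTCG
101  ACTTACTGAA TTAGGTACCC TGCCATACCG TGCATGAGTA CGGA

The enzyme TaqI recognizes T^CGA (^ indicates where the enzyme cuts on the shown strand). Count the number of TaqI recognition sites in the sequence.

2

TCGA occurs starting at positions 61, 98.
TaqI cuts at 2 sites.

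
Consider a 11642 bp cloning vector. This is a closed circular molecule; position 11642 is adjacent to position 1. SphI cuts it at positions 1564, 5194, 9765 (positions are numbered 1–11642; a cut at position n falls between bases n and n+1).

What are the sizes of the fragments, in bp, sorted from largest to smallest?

4571, 3630, 3441 bp

Circular molecule, 3 cuts → 3 fragments:
  5194 − 1564 = 3630 bp
  9765 − 5194 = 4571 bp
  wrap: 11642 − 9765 + 1564 = 3441 bp
Sorted largest to smallest: 4571, 3630, 3441 bp.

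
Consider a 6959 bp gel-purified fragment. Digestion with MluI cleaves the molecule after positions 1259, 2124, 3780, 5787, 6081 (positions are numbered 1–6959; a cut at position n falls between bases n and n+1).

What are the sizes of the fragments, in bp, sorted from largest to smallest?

Linear molecule, 5 cuts → 6 fragments:
  1259 − 0 = 1259 bp
  2124 − 1259 = 865 bp
  3780 − 2124 = 1656 bp
  5787 − 3780 = 2007 bp
  6081 − 5787 = 294 bp
  6959 − 6081 = 878 bp
Sorted largest to smallest: 2007, 1656, 1259, 878, 865, 294 bp.

2007, 1656, 1259, 878, 865, 294 bp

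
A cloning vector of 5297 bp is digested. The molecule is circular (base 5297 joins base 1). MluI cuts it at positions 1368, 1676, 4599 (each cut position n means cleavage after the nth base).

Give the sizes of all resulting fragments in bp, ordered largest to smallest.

Circular molecule, 3 cuts → 3 fragments:
  1676 − 1368 = 308 bp
  4599 − 1676 = 2923 bp
  wrap: 5297 − 4599 + 1368 = 2066 bp
Sorted largest to smallest: 2923, 2066, 308 bp.

2923, 2066, 308 bp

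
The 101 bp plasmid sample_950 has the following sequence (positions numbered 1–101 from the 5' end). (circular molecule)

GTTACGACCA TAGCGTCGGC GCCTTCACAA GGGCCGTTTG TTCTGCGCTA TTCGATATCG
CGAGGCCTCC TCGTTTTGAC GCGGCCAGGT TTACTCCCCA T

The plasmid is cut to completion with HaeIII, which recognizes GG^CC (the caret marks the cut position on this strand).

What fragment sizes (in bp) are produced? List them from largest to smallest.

HaeIII sites (GGCC) start at positions 32, 64, 83.
HaeIII cuts after base 2 of each site, so after positions 33, 65, 84.
Circular molecule, 3 cuts → 3 fragments:
  34–65 → 32 bp
  66–84 → 19 bp
  85–101 then 1–33 → 17 + 33 = 50 bp
Sorted largest to smallest: 50, 32, 19 bp.

50, 32, 19 bp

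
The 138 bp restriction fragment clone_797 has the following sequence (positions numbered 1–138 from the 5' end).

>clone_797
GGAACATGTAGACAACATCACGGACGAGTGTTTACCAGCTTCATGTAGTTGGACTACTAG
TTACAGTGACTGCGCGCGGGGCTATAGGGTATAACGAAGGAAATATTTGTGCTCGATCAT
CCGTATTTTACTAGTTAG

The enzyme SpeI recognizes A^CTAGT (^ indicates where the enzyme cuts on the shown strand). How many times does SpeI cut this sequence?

ACTAGT occurs starting at positions 56, 130.
SpeI cuts at 2 sites.

2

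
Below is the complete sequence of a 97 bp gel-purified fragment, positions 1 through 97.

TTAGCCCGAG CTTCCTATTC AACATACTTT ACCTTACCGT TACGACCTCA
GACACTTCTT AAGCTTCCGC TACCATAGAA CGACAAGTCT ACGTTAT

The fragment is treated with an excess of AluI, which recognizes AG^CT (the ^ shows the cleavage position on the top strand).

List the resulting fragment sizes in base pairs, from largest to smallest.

53, 34, 10 bp

AluI sites (AGCT) start at positions 9, 62.
AluI cuts after base 2 of each site, so after positions 10, 63.
Linear molecule, 2 cuts → 3 fragments:
  1–10 → 10 bp
  11–63 → 53 bp
  64–97 → 34 bp
Sorted largest to smallest: 53, 34, 10 bp.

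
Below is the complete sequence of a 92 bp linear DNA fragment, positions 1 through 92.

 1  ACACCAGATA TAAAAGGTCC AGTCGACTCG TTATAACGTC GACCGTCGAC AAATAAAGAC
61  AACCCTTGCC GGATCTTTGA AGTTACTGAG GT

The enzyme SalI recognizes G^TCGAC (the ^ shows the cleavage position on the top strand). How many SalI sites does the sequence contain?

3

GTCGAC occurs starting at positions 22, 38, 45.
SalI cuts at 3 sites.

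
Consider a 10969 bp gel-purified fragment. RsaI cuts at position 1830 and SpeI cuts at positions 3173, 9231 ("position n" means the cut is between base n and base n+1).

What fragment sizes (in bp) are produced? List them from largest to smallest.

6058, 1830, 1738, 1343 bp

Combined cut positions (sorted): 1830, 3173, 9231.
Linear molecule, 3 cuts → 4 fragments:
  1830 − 0 = 1830 bp
  3173 − 1830 = 1343 bp
  9231 − 3173 = 6058 bp
  10969 − 9231 = 1738 bp
Sorted largest to smallest: 6058, 1830, 1738, 1343 bp.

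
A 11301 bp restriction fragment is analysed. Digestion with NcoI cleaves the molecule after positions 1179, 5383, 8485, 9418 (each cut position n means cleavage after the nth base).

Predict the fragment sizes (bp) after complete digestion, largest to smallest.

Linear molecule, 4 cuts → 5 fragments:
  1179 − 0 = 1179 bp
  5383 − 1179 = 4204 bp
  8485 − 5383 = 3102 bp
  9418 − 8485 = 933 bp
  11301 − 9418 = 1883 bp
Sorted largest to smallest: 4204, 3102, 1883, 1179, 933 bp.

4204, 3102, 1883, 1179, 933 bp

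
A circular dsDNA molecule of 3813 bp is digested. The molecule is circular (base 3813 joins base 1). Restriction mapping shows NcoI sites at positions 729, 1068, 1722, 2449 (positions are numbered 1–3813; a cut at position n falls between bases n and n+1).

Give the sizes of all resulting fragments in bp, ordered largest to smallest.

Circular molecule, 4 cuts → 4 fragments:
  1068 − 729 = 339 bp
  1722 − 1068 = 654 bp
  2449 − 1722 = 727 bp
  wrap: 3813 − 2449 + 729 = 2093 bp
Sorted largest to smallest: 2093, 727, 654, 339 bp.

2093, 727, 654, 339 bp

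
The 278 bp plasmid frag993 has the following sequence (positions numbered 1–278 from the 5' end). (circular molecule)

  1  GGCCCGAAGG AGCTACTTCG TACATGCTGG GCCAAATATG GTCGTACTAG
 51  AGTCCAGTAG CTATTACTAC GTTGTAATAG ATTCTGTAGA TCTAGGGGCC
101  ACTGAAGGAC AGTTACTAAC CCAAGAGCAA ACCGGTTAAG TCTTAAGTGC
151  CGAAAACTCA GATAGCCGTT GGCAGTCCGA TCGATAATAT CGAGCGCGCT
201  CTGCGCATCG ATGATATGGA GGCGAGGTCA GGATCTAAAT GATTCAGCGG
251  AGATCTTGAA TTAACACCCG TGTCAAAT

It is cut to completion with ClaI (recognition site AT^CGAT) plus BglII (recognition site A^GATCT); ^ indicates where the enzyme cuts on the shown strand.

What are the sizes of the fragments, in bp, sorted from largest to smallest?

115, 93, 43, 27 bp

ClaI sites (ATCGAT) start at positions 180, 207.
ClaI cuts after base 2 of each site, so after positions 181, 208.
BglII sites (AGATCT) start at positions 88, 251.
BglII cuts after the first base of each site, so after positions 88, 251.
Combined cut positions: 88, 181, 208, 251.
Circular molecule, 4 cuts → 4 fragments:
  89–181 → 93 bp
  182–208 → 27 bp
  209–251 → 43 bp
  252–278 then 1–88 → 27 + 88 = 115 bp
Sorted largest to smallest: 115, 93, 43, 27 bp.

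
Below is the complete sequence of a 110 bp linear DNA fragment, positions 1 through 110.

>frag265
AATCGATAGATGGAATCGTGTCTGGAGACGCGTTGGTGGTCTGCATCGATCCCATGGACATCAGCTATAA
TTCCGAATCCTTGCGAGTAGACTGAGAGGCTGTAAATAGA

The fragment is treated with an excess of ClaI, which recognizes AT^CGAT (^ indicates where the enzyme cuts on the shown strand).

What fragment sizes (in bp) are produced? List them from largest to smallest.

64, 43, 3 bp

ClaI sites (ATCGAT) start at positions 2, 45.
ClaI cuts after base 2 of each site, so after positions 3, 46.
Linear molecule, 2 cuts → 3 fragments:
  1–3 → 3 bp
  4–46 → 43 bp
  47–110 → 64 bp
Sorted largest to smallest: 64, 43, 3 bp.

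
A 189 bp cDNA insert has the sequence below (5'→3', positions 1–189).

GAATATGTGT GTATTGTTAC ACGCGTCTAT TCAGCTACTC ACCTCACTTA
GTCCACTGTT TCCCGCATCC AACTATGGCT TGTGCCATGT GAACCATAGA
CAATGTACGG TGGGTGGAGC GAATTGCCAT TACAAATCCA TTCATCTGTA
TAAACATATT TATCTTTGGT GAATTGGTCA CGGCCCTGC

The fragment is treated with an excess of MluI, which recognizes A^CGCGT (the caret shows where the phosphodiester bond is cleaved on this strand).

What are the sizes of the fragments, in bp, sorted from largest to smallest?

The MluI site (ACGCGT) starts at position 21.
MluI cuts after the first base of each site, so after position 21.
Linear molecule, 1 cut → 2 fragments:
  1–21 → 21 bp
  22–189 → 168 bp
Sorted largest to smallest: 168, 21 bp.

168, 21 bp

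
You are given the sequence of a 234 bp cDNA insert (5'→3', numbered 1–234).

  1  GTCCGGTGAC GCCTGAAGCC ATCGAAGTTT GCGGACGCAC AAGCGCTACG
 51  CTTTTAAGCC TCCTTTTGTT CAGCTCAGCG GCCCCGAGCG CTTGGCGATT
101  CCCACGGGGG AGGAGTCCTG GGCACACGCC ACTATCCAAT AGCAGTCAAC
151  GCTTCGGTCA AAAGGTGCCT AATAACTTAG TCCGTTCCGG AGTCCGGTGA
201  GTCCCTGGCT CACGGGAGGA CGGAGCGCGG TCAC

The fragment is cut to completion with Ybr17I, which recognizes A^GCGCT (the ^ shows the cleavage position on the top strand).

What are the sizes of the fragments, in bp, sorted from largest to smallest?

147, 45, 42 bp

Ybr17I sites (AGCGCT) start at positions 42, 87.
Ybr17I cuts after the first base of each site, so after positions 42, 87.
Linear molecule, 2 cuts → 3 fragments:
  1–42 → 42 bp
  43–87 → 45 bp
  88–234 → 147 bp
Sorted largest to smallest: 147, 45, 42 bp.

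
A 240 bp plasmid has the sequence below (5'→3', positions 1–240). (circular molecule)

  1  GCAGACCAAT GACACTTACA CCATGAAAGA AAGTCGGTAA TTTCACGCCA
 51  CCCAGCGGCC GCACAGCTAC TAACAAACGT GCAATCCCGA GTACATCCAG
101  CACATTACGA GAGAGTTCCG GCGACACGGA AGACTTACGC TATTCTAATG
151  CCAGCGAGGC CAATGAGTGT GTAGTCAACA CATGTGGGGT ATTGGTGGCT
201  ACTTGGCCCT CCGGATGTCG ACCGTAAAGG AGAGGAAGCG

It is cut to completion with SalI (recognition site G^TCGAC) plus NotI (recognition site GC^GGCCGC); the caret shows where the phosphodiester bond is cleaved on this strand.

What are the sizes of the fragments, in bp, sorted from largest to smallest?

The SalI site (GTCGAC) starts at position 217.
SalI cuts after the first base of each site, so after position 217.
The NotI site (GCGGCCGC) starts at position 55.
NotI cuts after base 2 of each site, so after position 56.
Combined cut positions: 56, 217.
Circular molecule, 2 cuts → 2 fragments:
  57–217 → 161 bp
  218–240 then 1–56 → 23 + 56 = 79 bp
Sorted largest to smallest: 161, 79 bp.

161, 79 bp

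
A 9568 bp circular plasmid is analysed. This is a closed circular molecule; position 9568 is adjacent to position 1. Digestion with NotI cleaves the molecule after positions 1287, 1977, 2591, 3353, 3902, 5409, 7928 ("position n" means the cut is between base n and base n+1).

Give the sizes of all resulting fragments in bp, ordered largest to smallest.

Circular molecule, 7 cuts → 7 fragments:
  1977 − 1287 = 690 bp
  2591 − 1977 = 614 bp
  3353 − 2591 = 762 bp
  3902 − 3353 = 549 bp
  5409 − 3902 = 1507 bp
  7928 − 5409 = 2519 bp
  wrap: 9568 − 7928 + 1287 = 2927 bp
Sorted largest to smallest: 2927, 2519, 1507, 762, 690, 614, 549 bp.

2927, 2519, 1507, 762, 690, 614, 549 bp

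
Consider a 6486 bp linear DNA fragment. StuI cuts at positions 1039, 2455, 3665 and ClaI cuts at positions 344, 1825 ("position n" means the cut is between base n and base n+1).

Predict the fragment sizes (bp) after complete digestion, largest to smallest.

Combined cut positions (sorted): 344, 1039, 1825, 2455, 3665.
Linear molecule, 5 cuts → 6 fragments:
  344 − 0 = 344 bp
  1039 − 344 = 695 bp
  1825 − 1039 = 786 bp
  2455 − 1825 = 630 bp
  3665 − 2455 = 1210 bp
  6486 − 3665 = 2821 bp
Sorted largest to smallest: 2821, 1210, 786, 695, 630, 344 bp.

2821, 1210, 786, 695, 630, 344 bp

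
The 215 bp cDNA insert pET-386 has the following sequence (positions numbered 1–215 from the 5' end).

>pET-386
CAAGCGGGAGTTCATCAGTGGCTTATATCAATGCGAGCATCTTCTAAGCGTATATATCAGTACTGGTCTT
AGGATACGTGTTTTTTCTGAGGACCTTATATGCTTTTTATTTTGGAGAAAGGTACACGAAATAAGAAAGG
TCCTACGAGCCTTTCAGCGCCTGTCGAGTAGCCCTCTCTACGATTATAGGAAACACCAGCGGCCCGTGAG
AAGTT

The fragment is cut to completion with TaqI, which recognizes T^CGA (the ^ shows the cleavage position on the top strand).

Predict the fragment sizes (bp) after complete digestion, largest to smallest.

The TaqI site (TCGA) starts at position 164.
TaqI cuts after the first base of each site, so after position 164.
Linear molecule, 1 cut → 2 fragments:
  1–164 → 164 bp
  165–215 → 51 bp
Sorted largest to smallest: 164, 51 bp.

164, 51 bp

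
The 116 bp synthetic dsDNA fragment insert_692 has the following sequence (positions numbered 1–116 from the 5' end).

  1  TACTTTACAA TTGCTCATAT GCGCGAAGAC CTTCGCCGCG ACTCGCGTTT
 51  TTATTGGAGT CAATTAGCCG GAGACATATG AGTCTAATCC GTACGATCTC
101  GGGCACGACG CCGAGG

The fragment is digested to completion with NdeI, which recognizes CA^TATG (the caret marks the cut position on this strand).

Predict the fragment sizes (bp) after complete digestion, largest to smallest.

NdeI sites (CATATG) start at positions 16, 75.
NdeI cuts after base 2 of each site, so after positions 17, 76.
Linear molecule, 2 cuts → 3 fragments:
  1–17 → 17 bp
  18–76 → 59 bp
  77–116 → 40 bp
Sorted largest to smallest: 59, 40, 17 bp.

59, 40, 17 bp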